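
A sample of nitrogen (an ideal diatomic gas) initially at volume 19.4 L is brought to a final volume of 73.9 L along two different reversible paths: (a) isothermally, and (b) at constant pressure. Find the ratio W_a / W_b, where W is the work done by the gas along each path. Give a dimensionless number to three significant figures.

W_a / W_b ≈ 0.476

Path (a) isothermal: W = P₁V₁ ln(V₂/V₁) → W_a/(P₁V₁) = 1.337.
Path (b) isobaric: W = P₁(V₂ − V₁) → W_b/(P₁V₁) = 2.809.
W_a / W_b = 1.337 / 2.809 = 0.4761.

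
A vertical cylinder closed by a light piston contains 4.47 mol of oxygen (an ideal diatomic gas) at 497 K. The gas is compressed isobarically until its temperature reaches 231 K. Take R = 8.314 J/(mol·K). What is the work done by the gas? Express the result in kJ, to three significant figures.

W ≈ -9.89 kJ

Isobaric: W = P ΔV = nR ΔT.
W = (4.47)(8.314)(231 − 497) = -9886 J.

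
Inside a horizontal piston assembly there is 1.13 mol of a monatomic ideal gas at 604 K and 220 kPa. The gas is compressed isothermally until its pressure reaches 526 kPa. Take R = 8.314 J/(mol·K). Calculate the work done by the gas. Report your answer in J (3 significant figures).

W ≈ -4950 J

Isothermal process: W = nRT ln(V₂/V₁) = nRT ln(P₁/P₂).
W = (1.13)(8.314)(604) × ln(220/526)
  = 5674 × ln(0.4183) = 5674 × -0.8717
W_by_gas = -4946 J.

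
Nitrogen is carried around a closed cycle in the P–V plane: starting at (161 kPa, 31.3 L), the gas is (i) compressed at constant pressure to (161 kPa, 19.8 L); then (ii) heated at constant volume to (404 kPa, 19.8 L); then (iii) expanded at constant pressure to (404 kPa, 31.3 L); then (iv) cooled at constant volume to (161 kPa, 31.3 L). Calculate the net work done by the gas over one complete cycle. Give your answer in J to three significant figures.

Constant-volume legs do no work.
W(i) = (161)(19.8 − 31.3) = -1852 J; W(iii) = (404)(31.3 − 19.8) = 4646 J.
W_net = -1852 + 4646 = 2794 J (the clockwise enclosed area).

W_net ≈ 2790 J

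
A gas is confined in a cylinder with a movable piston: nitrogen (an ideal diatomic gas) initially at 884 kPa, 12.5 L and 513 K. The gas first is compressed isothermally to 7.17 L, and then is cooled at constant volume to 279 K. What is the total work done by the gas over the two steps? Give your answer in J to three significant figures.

Step 1 (isothermal): W = P₁V₁ ln(V₂/V₁) = (11050) ln(7.17/12.5) = -6142 J.
Step 2 (isochoric): W = 0 (constant volume).
W_total = -6142 + 0 = -6142 J.

W_total ≈ -6140 J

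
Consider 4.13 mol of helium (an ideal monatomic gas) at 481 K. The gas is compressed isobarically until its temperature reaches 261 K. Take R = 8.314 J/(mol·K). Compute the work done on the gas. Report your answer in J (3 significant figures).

W ≈ 7550 J

Isobaric: W = P ΔV = nR ΔT.
W = (4.13)(8.314)(261 − 481) = -7554 J.
Work on gas = −W_by = 7554 J.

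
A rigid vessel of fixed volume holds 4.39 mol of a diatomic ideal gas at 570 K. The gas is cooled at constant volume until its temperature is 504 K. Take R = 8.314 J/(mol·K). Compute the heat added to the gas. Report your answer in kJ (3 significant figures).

Constant volume ⇒ W = 0, so Q = ΔU = nCᵥΔT with Cᵥ = 5R/2 = 20.79 J/(mol·K).
ΔU = (4.39)(20.79)(504 − 570) = -6022 J.

Q ≈ -6.02 kJ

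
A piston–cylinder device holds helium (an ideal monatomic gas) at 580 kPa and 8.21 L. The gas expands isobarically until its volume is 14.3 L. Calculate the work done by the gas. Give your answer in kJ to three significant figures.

Isobaric: W = P ΔV.
W = (580 kPa)(14.3 − 8.21 L) = (580)(6.09) = 3532 J.

W ≈ 3.53 kJ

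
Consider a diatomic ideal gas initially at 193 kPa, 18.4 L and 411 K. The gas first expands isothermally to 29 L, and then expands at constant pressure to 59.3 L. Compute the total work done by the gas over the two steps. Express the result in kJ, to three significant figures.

Step 1 (isothermal): W = P₁V₁ ln(V₂/V₁) = (3551) ln(29/18.4) = 1616 J.
After step 1: P = 122.5 kPa, V = 29 L, T = 411 K.
Step 2 (isobaric): W = PΔV = (122.5 kPa)(59.3 − 29 L) = 3710 J.
W_total = 1616 + 3710 = 5326 J.

W_total ≈ 5.33 kJ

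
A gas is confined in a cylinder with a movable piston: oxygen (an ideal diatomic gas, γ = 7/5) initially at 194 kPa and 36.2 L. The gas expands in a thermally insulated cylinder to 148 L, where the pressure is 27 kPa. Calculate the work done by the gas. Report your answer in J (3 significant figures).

W ≈ 7570 J

Adiabatic: W = (P₁V₁ − P₂V₂)/(γ − 1) with γ = 7/5.
P₁V₁ = 7023 J, P₂V₂ = 3996 J.
W = (7023 − 3996) / 0.4 = 7567 J.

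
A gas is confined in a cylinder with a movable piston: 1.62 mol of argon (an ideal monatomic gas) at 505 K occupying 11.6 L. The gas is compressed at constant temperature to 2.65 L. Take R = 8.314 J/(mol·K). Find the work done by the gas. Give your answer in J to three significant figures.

Isothermal: W = nRT ln(V₂/V₁).
W = (1.62)(8.314)(505) × ln(2.65/11.6)
  = 6802 × -1.476
W_by_gas = -10042 J.

W ≈ -10000 J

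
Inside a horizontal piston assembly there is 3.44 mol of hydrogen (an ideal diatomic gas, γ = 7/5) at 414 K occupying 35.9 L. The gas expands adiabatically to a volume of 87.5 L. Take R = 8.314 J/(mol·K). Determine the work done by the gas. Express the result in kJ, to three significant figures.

Adiabatic: TV^(γ−1) = const with γ = 7/5.
T₂ = T₁ (V₁/V₂)^(γ−1) = 414 × (35.9/87.5)^0.4 = 414 × 0.7002 = 289.9 K.
W_by = nCᵥ(T₁ − T₂) = (3.44)(20.79)(414 − 289.9) = 8874 J.

W ≈ 8.87 kJ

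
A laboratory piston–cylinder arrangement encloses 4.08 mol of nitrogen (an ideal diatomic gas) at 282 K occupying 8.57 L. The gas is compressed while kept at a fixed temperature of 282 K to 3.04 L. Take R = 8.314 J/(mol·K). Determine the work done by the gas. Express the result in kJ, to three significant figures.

Isothermal: W = nRT ln(V₂/V₁).
W = (4.08)(8.314)(282) × ln(3.04/8.57)
  = 9566 × -1.036
W_by_gas = -9914 J.

W ≈ -9.91 kJ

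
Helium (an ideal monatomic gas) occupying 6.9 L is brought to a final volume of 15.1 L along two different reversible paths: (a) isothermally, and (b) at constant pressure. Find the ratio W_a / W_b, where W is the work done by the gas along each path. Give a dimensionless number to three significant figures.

W_a / W_b ≈ 0.659

Path (a) isothermal: W = P₁V₁ ln(V₂/V₁) → W_a/(P₁V₁) = 0.7832.
Path (b) isobaric: W = P₁(V₂ − V₁) → W_b/(P₁V₁) = 1.188.
W_a / W_b = 0.7832 / 1.188 = 0.659.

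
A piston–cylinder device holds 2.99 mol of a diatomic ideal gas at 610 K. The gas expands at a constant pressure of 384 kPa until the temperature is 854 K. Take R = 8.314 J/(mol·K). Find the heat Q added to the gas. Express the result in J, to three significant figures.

Isobaric: W = nRΔT = (2.99)(8.314)(244) = 6066 J.
ΔU = nCᵥΔT with Cᵥ = 5R/2: ΔU = (2.99)(20.79)(244) = 15164 J.
Q = ΔU + W = 15164 + 6066 = 21229 J.

Q ≈ 21200 J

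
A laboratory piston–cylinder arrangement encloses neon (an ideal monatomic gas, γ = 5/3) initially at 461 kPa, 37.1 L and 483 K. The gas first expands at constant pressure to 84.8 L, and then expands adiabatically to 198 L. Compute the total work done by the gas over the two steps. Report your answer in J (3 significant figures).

Step 1 (isobaric): W = PΔV = (461 kPa)(84.8 − 37.1 L) = 21990 J.
After step 1: P = 461 kPa, V = 84.8 L, T = 1104 K.
Step 2 (adiabatic): W = (P₁V₁ − P₂V₂)/(γ−1) = (39093 − 22212)/0.667 = 25321 J.
W_total = 21990 + 25321 = 47311 J.

W_total ≈ 47300 J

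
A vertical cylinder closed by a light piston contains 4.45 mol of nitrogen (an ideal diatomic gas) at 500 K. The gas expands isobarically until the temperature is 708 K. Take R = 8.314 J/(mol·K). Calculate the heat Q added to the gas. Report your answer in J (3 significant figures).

Q ≈ 26900 J

Isobaric: W = nRΔT = (4.45)(8.314)(208) = 7695 J.
ΔU = nCᵥΔT with Cᵥ = 5R/2: ΔU = (4.45)(20.79)(208) = 19239 J.
Q = ΔU + W = 19239 + 7695 = 26934 J.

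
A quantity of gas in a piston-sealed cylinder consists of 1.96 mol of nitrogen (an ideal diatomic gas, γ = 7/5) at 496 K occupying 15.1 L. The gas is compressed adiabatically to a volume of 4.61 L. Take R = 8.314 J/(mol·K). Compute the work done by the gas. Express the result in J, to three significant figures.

W ≈ -12300 J

Adiabatic: TV^(γ−1) = const with γ = 7/5.
T₂ = T₁ (V₁/V₂)^(γ−1) = 496 × (15.1/4.61)^0.4 = 496 × 1.607 = 797.2 K.
W_by = nCᵥ(T₁ − T₂) = (1.96)(20.79)(496 − 797.2) = -12272 J.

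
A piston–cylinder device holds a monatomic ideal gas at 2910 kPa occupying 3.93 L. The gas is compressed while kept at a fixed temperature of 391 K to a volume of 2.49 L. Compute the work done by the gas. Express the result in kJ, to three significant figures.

W ≈ -5.22 kJ

Isothermal: W = nRT ln(V₂/V₁) = P₁V₁ ln(V₂/V₁).
P₁V₁ = (2910 kPa)(3.93 L) = 11436 J.
W = 11436 × ln(2.49/3.93) = 11436 × -0.4564
W_by_gas = -5219 J.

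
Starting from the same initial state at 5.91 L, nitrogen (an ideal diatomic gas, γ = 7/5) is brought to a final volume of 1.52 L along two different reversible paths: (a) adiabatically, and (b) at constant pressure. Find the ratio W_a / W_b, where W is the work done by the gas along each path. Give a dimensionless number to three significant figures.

Path (a) adiabatic: W = P₁V₁(1 − (V₁/V₂)^(γ−1))/(γ−1) → W_a/(P₁V₁) = -1.804.
Path (b) isobaric: W = P₁(V₂ − V₁) → W_b/(P₁V₁) = -0.7428.
W_a / W_b = -1.804 / -0.7428 = 2.428.

W_a / W_b ≈ 2.43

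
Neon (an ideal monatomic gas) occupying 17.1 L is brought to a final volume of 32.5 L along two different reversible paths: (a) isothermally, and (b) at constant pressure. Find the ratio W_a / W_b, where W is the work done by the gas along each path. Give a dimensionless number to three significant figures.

Path (a) isothermal: W = P₁V₁ ln(V₂/V₁) → W_a/(P₁V₁) = 0.6422.
Path (b) isobaric: W = P₁(V₂ − V₁) → W_b/(P₁V₁) = 0.9006.
W_a / W_b = 0.6422 / 0.9006 = 0.713.

W_a / W_b ≈ 0.713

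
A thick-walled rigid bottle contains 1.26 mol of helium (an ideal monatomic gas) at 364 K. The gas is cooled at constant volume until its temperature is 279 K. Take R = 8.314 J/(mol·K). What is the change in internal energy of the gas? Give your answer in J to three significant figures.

Constant volume ⇒ W = 0, so Q = ΔU = nCᵥΔT with Cᵥ = 3R/2 = 12.47 J/(mol·K).
ΔU = (1.26)(12.47)(279 − 364) = -1336 J.

ΔU ≈ -1340 J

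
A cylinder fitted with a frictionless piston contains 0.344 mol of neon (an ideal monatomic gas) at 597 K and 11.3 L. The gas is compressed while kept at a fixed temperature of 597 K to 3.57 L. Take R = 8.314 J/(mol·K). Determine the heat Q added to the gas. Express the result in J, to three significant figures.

Q ≈ -1970 J

Isothermal ⇒ ΔU = 0, so Q = W = nRT ln(V₂/V₁).
Q = (0.344)(8.314)(597) ln(3.57/11.3) = 1707 × -1.152 = -1967 J.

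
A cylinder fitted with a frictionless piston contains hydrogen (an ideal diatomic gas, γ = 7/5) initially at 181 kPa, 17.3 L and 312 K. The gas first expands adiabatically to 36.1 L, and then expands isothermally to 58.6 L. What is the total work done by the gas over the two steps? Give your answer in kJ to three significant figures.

W_total ≈ 3.13 kJ

Step 1 (adiabatic): W = (P₁V₁ − P₂V₂)/(γ−1) = (3131 − 2333)/0.4 = 1995 J.
After step 1: P = 64.63 kPa, V = 36.1 L, T = 232.5 K.
Step 2 (isothermal): W = P₁V₁ ln(V₂/V₁) = (2333) ln(58.6/36.1) = 1130 J.
W_total = 1995 + 1130 = 3126 J.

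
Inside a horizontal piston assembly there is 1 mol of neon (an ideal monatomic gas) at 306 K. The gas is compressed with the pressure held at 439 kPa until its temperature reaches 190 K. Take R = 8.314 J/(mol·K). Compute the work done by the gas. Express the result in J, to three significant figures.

Isobaric: W = P ΔV = nR ΔT.
W = (1)(8.314)(190 − 306) = -964.4 J.

W ≈ -964 J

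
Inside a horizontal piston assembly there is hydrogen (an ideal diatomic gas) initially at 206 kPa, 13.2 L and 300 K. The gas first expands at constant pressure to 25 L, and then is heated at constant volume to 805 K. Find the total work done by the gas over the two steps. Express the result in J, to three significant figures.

W_total ≈ 2430 J

Step 1 (isobaric): W = PΔV = (206 kPa)(25 − 13.2 L) = 2431 J.
Step 2 (isochoric): W = 0 (constant volume).
W_total = 2431 + 0 = 2431 J.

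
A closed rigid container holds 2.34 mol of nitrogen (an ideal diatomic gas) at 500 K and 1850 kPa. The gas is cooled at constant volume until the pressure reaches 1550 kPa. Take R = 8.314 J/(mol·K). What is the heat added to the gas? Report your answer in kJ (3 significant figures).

Constant volume ⇒ W = 0, so Q = ΔU = nCᵥΔT with Cᵥ = 5R/2 = 20.79 J/(mol·K).
At constant V, T₂/T₁ = P₂/P₁ ⇒ ΔT = T₁(P₂/P₁ − 1) = 500·(1550/1850 − 1) = -81.08 K.
ΔU = (2.34)(20.79)(-81.08) = -3944 J.

Q ≈ -3.94 kJ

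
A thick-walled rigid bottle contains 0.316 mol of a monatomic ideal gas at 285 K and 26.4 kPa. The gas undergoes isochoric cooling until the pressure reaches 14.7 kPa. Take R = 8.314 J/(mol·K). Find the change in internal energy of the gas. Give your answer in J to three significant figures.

Constant volume ⇒ W = 0, so Q = ΔU = nCᵥΔT with Cᵥ = 3R/2 = 12.47 J/(mol·K).
At constant V, T₂/T₁ = P₂/P₁ ⇒ ΔT = T₁(P₂/P₁ − 1) = 285·(14.7/26.4 − 1) = -126.3 K.
ΔU = (0.316)(12.47)(-126.3) = -497.8 J.

ΔU ≈ -498 J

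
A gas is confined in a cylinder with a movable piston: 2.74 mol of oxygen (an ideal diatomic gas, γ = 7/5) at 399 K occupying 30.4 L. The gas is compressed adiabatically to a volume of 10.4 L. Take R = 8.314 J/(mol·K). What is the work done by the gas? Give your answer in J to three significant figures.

Adiabatic: TV^(γ−1) = const with γ = 7/5.
T₂ = T₁ (V₁/V₂)^(γ−1) = 399 × (30.4/10.4)^0.4 = 399 × 1.536 = 612.8 K.
W_by = nCᵥ(T₁ − T₂) = (2.74)(20.79)(399 − 612.8) = -12175 J.

W ≈ -12200 J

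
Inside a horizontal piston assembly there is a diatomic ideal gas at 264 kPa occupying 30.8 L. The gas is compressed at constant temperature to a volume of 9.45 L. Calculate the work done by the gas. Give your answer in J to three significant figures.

W ≈ -9610 J

Isothermal: W = nRT ln(V₂/V₁) = P₁V₁ ln(V₂/V₁).
P₁V₁ = (264 kPa)(30.8 L) = 8131 J.
W = 8131 × ln(9.45/30.8) = 8131 × -1.181
W_by_gas = -9607 J.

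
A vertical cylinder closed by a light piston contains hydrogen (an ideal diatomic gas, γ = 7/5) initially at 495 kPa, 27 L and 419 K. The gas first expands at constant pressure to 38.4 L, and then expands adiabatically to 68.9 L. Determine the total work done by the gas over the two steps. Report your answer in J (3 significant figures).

Step 1 (isobaric): W = PΔV = (495 kPa)(38.4 − 27 L) = 5643 J.
After step 1: P = 495 kPa, V = 38.4 L, T = 595.9 K.
Step 2 (adiabatic): W = (P₁V₁ − P₂V₂)/(γ−1) = (19008 − 15045)/0.4 = 9908 J.
W_total = 5643 + 9908 = 15551 J.

W_total ≈ 15600 J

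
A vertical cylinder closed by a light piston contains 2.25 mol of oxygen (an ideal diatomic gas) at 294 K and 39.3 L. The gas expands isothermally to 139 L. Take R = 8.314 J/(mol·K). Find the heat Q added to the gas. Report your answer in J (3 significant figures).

Isothermal ⇒ ΔU = 0, so Q = W = nRT ln(V₂/V₁).
Q = (2.25)(8.314)(294) ln(139/39.3) = 5500 × 1.263 = 6948 J.

Q ≈ 6950 J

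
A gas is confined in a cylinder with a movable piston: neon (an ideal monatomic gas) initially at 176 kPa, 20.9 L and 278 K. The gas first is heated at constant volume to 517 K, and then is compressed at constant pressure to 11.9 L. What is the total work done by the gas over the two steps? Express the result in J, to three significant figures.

W_total ≈ -2950 J

Step 1 (isochoric): W = 0 (constant volume).
After step 1: P = 327.3 kPa (V unchanged).
Step 2 (isobaric): W = PΔV = (327.3 kPa)(11.9 − 20.9 L) = -2946 J.
W_total = 0 − 2946 = -2946 J.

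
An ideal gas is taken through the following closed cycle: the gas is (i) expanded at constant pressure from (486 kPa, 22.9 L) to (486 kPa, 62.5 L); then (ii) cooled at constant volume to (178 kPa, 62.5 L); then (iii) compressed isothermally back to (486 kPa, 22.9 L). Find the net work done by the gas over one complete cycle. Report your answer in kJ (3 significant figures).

W_net ≈ 8.08 kJ

Leg (i): W = PΔV = (486)(62.5 − 22.9) = 19246 J.
Leg (ii): W = 0.
Leg (iii): W = PᵢVᵢ ln(V_f/Vᵢ) = (11125) ln(22.9/62.5) = -11170 J.
W_net = 19246 − 11170 = 8076 J.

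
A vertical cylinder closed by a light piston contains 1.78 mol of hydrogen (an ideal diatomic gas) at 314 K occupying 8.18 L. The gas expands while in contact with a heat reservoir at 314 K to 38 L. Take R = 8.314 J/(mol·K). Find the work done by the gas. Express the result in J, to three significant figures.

W ≈ 7140 J

Isothermal: W = nRT ln(V₂/V₁).
W = (1.78)(8.314)(314) × ln(38/8.18)
  = 4647 × 1.536
W_by_gas = 7137 J.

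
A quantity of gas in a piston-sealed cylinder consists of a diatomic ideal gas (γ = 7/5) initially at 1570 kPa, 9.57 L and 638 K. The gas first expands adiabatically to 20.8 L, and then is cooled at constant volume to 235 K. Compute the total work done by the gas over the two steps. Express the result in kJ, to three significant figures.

W_total ≈ 10.0 kJ

Step 1 (adiabatic): W = (P₁V₁ − P₂V₂)/(γ−1) = (15025 − 11014)/0.4 = 10027 J.
Step 2 (isochoric): W = 0 (constant volume).
W_total = 10027 + 0 = 10027 J.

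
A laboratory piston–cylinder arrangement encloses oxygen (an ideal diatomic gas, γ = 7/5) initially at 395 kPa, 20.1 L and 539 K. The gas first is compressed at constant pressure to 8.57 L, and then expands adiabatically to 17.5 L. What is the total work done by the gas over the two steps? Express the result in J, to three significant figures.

Step 1 (isobaric): W = PΔV = (395 kPa)(8.57 − 20.1 L) = -4554 J.
After step 1: P = 395 kPa, V = 8.57 L, T = 229.8 K.
Step 2 (adiabatic): W = (P₁V₁ − P₂V₂)/(γ−1) = (3385 − 2544)/0.4 = 2102 J.
W_total = -4554 + 2102 = -2452 J.

W_total ≈ -2450 J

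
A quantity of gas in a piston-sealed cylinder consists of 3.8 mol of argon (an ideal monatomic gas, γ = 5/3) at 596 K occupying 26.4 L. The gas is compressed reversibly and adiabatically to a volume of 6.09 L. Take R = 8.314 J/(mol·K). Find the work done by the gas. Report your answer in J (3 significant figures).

W ≈ -46800 J

Adiabatic: TV^(γ−1) = const with γ = 5/3.
T₂ = T₁ (V₁/V₂)^(γ−1) = 596 × (26.4/6.09)^0.667 = 596 × 2.659 = 1585 K.
W_by = nCᵥ(T₁ − T₂) = (3.8)(12.47)(596 − 1585) = -46847 J.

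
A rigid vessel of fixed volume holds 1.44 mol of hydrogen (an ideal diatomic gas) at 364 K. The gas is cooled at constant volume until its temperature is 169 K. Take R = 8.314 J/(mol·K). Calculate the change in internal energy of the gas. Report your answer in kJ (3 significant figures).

Constant volume ⇒ W = 0, so Q = ΔU = nCᵥΔT with Cᵥ = 5R/2 = 20.79 J/(mol·K).
ΔU = (1.44)(20.79)(169 − 364) = -5836 J.

ΔU ≈ -5.84 kJ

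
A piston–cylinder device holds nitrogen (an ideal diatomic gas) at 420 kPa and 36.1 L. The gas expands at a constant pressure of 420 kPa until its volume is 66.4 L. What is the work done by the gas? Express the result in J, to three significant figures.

Isobaric: W = P ΔV.
W = (420 kPa)(66.4 − 36.1 L) = (420)(30.3) = 12726 J.

W ≈ 12700 J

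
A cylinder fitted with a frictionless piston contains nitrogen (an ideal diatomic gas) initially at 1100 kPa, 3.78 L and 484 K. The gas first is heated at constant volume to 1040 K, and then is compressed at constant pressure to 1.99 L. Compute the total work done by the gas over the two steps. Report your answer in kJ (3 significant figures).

W_total ≈ -4.23 kJ

Step 1 (isochoric): W = 0 (constant volume).
After step 1: P = 2364 kPa (V unchanged).
Step 2 (isobaric): W = PΔV = (2364 kPa)(1.99 − 3.78 L) = -4231 J.
W_total = 0 − 4231 = -4231 J.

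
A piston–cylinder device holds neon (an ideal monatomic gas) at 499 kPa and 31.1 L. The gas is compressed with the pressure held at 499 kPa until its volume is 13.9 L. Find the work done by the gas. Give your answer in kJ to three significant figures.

W ≈ -8.58 kJ

Isobaric: W = P ΔV.
W = (499 kPa)(13.9 − 31.1 L) = (499)(-17.2) = -8583 J.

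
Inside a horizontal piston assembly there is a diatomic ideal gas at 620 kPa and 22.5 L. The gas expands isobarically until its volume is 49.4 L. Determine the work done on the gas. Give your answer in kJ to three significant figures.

Isobaric: W = P ΔV.
W = (620 kPa)(49.4 − 22.5 L) = (620)(26.9) = 16678 J.
Work on gas = −W_by = -16678 J.

W ≈ -16.7 kJ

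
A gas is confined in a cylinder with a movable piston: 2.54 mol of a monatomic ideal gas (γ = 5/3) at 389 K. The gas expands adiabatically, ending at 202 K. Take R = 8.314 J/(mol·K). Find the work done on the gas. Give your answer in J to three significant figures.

Adiabatic ⇒ Q = 0, so W_by = −ΔU = nCᵥ(T₁ − T₂).
Cᵥ = 3R/2 = 12.47 J/(mol·K).
W = (2.54)(12.47)(389 − 202) = 5923 J.
Work on gas = −W_by = -5923 J.

W ≈ -5920 J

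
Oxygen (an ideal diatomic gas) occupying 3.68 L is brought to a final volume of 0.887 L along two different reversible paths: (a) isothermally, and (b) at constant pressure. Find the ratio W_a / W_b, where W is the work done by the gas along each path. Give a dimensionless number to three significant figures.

W_a / W_b ≈ 1.87

Path (a) isothermal: W = P₁V₁ ln(V₂/V₁) → W_a/(P₁V₁) = -1.423.
Path (b) isobaric: W = P₁(V₂ − V₁) → W_b/(P₁V₁) = -0.759.
W_a / W_b = -1.423 / -0.759 = 1.875.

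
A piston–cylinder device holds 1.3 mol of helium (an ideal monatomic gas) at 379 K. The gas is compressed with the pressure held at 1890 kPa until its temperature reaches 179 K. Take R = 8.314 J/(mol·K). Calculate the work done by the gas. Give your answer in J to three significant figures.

W ≈ -2160 J

Isobaric: W = P ΔV = nR ΔT.
W = (1.3)(8.314)(179 − 379) = -2162 J.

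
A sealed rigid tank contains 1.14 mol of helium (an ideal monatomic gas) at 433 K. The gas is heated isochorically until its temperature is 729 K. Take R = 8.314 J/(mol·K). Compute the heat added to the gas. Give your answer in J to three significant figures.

Q ≈ 4210 J

Constant volume ⇒ W = 0, so Q = ΔU = nCᵥΔT with Cᵥ = 3R/2 = 12.47 J/(mol·K).
ΔU = (1.14)(12.47)(729 − 433) = 4208 J.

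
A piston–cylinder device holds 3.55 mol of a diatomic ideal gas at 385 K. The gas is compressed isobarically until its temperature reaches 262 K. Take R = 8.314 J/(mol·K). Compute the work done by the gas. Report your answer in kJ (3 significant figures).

W ≈ -3.63 kJ

Isobaric: W = P ΔV = nR ΔT.
W = (3.55)(8.314)(262 − 385) = -3630 J.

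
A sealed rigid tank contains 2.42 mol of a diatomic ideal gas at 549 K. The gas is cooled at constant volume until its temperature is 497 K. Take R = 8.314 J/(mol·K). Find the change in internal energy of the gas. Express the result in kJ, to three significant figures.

Constant volume ⇒ W = 0, so Q = ΔU = nCᵥΔT with Cᵥ = 5R/2 = 20.79 J/(mol·K).
ΔU = (2.42)(20.79)(497 − 549) = -2616 J.

ΔU ≈ -2.62 kJ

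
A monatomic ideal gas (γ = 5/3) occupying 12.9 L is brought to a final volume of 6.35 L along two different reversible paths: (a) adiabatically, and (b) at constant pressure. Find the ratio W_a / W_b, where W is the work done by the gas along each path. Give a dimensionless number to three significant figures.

Path (a) adiabatic: W = P₁V₁(1 − (V₁/V₂)^(γ−1))/(γ−1) → W_a/(P₁V₁) = -0.906.
Path (b) isobaric: W = P₁(V₂ − V₁) → W_b/(P₁V₁) = -0.5078.
W_a / W_b = -0.906 / -0.5078 = 1.784.

W_a / W_b ≈ 1.78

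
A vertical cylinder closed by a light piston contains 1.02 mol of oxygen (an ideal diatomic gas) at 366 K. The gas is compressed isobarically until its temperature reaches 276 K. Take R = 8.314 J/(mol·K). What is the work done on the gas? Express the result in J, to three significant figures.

Isobaric: W = P ΔV = nR ΔT.
W = (1.02)(8.314)(276 − 366) = -763.2 J.
Work on gas = −W_by = 763.2 J.

W ≈ 763 J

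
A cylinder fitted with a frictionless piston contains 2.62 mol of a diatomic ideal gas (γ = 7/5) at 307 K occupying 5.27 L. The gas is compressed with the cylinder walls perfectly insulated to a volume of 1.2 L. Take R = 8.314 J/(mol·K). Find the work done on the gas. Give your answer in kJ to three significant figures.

W ≈ 13.5 kJ

Adiabatic: TV^(γ−1) = const with γ = 7/5.
T₂ = T₁ (V₁/V₂)^(γ−1) = 307 × (5.27/1.2)^0.4 = 307 × 1.807 = 554.9 K.
W_by = nCᵥ(T₁ − T₂) = (2.62)(20.79)(307 − 554.9) = -13498 J.
Work on gas = −W_by = 13498 J.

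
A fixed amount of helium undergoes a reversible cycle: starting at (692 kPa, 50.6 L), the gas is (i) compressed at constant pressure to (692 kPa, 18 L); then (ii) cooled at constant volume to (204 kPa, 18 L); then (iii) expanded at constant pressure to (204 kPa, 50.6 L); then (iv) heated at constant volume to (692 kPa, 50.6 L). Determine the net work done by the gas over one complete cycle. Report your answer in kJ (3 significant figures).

W_net ≈ -15.9 kJ

Constant-volume legs do no work.
W(i) = (692)(18 − 50.6) = -22559 J; W(iii) = (204)(50.6 − 18) = 6650 J.
W_net = -22559 + 6650 = -15909 J (the counter-clockwise enclosed area).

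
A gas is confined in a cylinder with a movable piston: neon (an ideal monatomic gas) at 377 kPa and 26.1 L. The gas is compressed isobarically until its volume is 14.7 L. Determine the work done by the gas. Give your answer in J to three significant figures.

Isobaric: W = P ΔV.
W = (377 kPa)(14.7 − 26.1 L) = (377)(-11.4) = -4298 J.

W ≈ -4300 J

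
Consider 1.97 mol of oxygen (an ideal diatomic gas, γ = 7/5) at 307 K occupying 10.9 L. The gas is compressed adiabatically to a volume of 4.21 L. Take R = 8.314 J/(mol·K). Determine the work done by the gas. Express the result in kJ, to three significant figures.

W ≈ -5.82 kJ

Adiabatic: TV^(γ−1) = const with γ = 7/5.
T₂ = T₁ (V₁/V₂)^(γ−1) = 307 × (10.9/4.21)^0.4 = 307 × 1.463 = 449.2 K.
W_by = nCᵥ(T₁ − T₂) = (1.97)(20.79)(307 − 449.2) = -5821 J.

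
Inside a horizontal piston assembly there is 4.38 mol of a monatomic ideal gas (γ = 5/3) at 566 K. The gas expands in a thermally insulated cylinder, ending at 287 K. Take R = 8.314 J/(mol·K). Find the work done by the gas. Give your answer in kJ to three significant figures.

Adiabatic ⇒ Q = 0, so W_by = −ΔU = nCᵥ(T₁ − T₂).
Cᵥ = 3R/2 = 12.47 J/(mol·K).
W = (4.38)(12.47)(566 − 287) = 15240 J.

W ≈ 15.2 kJ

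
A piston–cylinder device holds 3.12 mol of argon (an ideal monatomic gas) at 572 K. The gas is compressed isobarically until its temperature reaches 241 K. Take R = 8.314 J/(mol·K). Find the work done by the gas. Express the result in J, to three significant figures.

Isobaric: W = P ΔV = nR ΔT.
W = (3.12)(8.314)(241 − 572) = -8586 J.

W ≈ -8590 J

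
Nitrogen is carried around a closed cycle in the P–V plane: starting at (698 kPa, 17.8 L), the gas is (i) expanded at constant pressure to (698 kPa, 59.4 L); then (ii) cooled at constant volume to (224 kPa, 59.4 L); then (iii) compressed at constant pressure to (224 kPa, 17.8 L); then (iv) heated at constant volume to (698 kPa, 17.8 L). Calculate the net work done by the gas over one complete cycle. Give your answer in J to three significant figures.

W_net ≈ 19700 J

Constant-volume legs do no work.
W(i) = (698)(59.4 − 17.8) = 29037 J; W(iii) = (224)(17.8 − 59.4) = -9318 J.
W_net = 29037 − 9318 = 19718 J (the clockwise enclosed area).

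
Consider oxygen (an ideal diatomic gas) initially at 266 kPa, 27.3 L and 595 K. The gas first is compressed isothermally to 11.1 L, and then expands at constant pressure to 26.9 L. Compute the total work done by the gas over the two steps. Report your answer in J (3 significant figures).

W_total ≈ 3800 J

Step 1 (isothermal): W = P₁V₁ ln(V₂/V₁) = (7262) ln(11.1/27.3) = -6535 J.
After step 1: P = 654.2 kPa, V = 11.1 L, T = 595 K.
Step 2 (isobaric): W = PΔV = (654.2 kPa)(26.9 − 11.1 L) = 10337 J.
W_total = -6535 + 10337 = 3801 J.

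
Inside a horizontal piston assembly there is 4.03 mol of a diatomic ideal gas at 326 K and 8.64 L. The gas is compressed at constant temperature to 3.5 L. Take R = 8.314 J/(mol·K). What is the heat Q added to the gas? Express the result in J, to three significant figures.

Q ≈ -9870 J

Isothermal ⇒ ΔU = 0, so Q = W = nRT ln(V₂/V₁).
Q = (4.03)(8.314)(326) ln(3.5/8.64) = 10923 × -0.9036 = -9870 J.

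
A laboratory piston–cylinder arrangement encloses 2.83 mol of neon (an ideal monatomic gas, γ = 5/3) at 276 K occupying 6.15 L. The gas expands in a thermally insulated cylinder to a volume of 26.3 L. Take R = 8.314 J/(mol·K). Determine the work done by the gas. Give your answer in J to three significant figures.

W ≈ 6040 J

Adiabatic: TV^(γ−1) = const with γ = 5/3.
T₂ = T₁ (V₁/V₂)^(γ−1) = 276 × (6.15/26.3)^0.667 = 276 × 0.3796 = 104.8 K.
W_by = nCᵥ(T₁ − T₂) = (2.83)(12.47)(276 − 104.8) = 6044 J.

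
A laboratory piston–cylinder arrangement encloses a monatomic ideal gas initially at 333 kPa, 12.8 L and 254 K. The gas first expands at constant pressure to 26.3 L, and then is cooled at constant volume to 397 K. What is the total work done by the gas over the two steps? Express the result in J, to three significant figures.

Step 1 (isobaric): W = PΔV = (333 kPa)(26.3 − 12.8 L) = 4496 J.
Step 2 (isochoric): W = 0 (constant volume).
W_total = 4496 + 0 = 4496 J.

W_total ≈ 4500 J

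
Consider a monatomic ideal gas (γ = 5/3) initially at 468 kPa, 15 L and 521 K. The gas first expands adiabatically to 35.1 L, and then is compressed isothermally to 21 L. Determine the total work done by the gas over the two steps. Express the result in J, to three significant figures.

W_total ≈ 2510 J

Step 1 (adiabatic): W = (P₁V₁ − P₂V₂)/(γ−1) = (7020 − 3983)/0.667 = 4556 J.
After step 1: P = 113.5 kPa, V = 35.1 L, T = 295.6 K.
Step 2 (isothermal): W = P₁V₁ ln(V₂/V₁) = (3983) ln(21/35.1) = -2046 J.
W_total = 4556 − 2046 = 2510 J.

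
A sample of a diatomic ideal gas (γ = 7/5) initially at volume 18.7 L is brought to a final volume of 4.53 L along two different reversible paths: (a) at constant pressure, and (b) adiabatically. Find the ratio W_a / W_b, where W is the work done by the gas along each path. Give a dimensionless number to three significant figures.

W_a / W_b ≈ 0.397

Path (a) isobaric: W = P₁(V₂ − V₁) → W_a/(P₁V₁) = -0.7578.
Path (b) adiabatic: W = P₁V₁(1 − (V₁/V₂)^(γ−1))/(γ−1) → W_b/(P₁V₁) = -1.908.
W_a / W_b = -0.7578 / -1.908 = 0.3972.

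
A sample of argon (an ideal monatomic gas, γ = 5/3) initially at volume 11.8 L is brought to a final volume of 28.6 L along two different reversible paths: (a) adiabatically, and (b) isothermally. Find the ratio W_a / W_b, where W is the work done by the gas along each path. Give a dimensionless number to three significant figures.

Path (a) adiabatic: W = P₁V₁(1 − (V₁/V₂)^(γ−1))/(γ−1) → W_a/(P₁V₁) = 0.6687.
Path (b) isothermal: W = P₁V₁ ln(V₂/V₁) → W_b/(P₁V₁) = 0.8853.
W_a / W_b = 0.6687 / 0.8853 = 0.7553.

W_a / W_b ≈ 0.755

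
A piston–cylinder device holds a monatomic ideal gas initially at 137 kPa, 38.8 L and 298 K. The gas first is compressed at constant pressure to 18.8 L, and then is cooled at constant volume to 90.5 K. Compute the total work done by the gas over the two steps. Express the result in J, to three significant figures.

W_total ≈ -2740 J

Step 1 (isobaric): W = PΔV = (137 kPa)(18.8 − 38.8 L) = -2740 J.
Step 2 (isochoric): W = 0 (constant volume).
W_total = -2740 + 0 = -2740 J.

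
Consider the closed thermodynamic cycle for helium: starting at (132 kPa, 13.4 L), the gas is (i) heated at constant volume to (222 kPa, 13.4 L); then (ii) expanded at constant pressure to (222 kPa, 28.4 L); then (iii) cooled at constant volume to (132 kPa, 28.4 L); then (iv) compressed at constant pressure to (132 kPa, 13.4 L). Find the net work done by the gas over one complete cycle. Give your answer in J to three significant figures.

W_net ≈ 1350 J

Constant-volume legs do no work.
W(ii) = (222)(28.4 − 13.4) = 3330 J; W(iv) = (132)(13.4 − 28.4) = -1980 J.
W_net = 3330 − 1980 = 1350 J (the clockwise enclosed area).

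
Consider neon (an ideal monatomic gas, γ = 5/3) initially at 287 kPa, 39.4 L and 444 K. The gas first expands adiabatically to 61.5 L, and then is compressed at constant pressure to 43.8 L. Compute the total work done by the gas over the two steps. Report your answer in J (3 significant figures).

Step 1 (adiabatic): W = (P₁V₁ − P₂V₂)/(γ−1) = (11308 − 8403)/0.667 = 4356 J.
After step 1: P = 136.6 kPa, V = 61.5 L, T = 330 K.
Step 2 (isobaric): W = PΔV = (136.6 kPa)(43.8 − 61.5 L) = -2419 J.
W_total = 4356 − 2419 = 1938 J.

W_total ≈ 1940 J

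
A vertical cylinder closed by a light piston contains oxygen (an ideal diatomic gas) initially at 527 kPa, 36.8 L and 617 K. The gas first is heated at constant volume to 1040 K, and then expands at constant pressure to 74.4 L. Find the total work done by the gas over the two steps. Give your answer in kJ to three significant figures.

W_total ≈ 33.4 kJ

Step 1 (isochoric): W = 0 (constant volume).
After step 1: P = 888.3 kPa (V unchanged).
Step 2 (isobaric): W = PΔV = (888.3 kPa)(74.4 − 36.8 L) = 33400 J.
W_total = 0 + 33400 = 33400 J.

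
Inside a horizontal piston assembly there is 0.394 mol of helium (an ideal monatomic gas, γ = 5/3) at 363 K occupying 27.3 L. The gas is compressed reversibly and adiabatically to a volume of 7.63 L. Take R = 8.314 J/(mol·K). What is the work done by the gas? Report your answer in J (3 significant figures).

Adiabatic: TV^(γ−1) = const with γ = 5/3.
T₂ = T₁ (V₁/V₂)^(γ−1) = 363 × (27.3/7.63)^0.667 = 363 × 2.339 = 849.2 K.
W_by = nCᵥ(T₁ − T₂) = (0.394)(12.47)(363 − 849.2) = -2389 J.

W ≈ -2390 J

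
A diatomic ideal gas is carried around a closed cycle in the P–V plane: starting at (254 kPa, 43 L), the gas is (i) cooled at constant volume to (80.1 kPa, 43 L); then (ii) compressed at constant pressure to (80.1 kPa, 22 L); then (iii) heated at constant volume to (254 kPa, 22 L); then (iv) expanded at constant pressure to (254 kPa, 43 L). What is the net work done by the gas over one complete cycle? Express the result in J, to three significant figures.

W_net ≈ 3650 J

Constant-volume legs do no work.
W(ii) = (80.1)(22 − 43) = -1682 J; W(iv) = (254)(43 − 22) = 5334 J.
W_net = -1682 + 5334 = 3652 J (the clockwise enclosed area).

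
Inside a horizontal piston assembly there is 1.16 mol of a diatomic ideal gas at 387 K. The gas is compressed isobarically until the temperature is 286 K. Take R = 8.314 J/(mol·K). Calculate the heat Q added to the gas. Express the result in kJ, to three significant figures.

Isobaric: W = nRΔT = (1.16)(8.314)(-101) = -974.1 J.
ΔU = nCᵥΔT with Cᵥ = 5R/2: ΔU = (1.16)(20.79)(-101) = -2435 J.
Q = ΔU + W = -2435 − 974.1 = -3409 J.

Q ≈ -3.41 kJ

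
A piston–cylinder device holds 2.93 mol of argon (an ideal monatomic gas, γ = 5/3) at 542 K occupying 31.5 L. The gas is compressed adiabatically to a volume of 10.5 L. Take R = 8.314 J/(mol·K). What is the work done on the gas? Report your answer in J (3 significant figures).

Adiabatic: TV^(γ−1) = const with γ = 5/3.
T₂ = T₁ (V₁/V₂)^(γ−1) = 542 × (31.5/10.5)^0.667 = 542 × 2.08 = 1127 K.
W_by = nCᵥ(T₁ − T₂) = (2.93)(12.47)(542 − 1127) = -21391 J.
Work on gas = −W_by = 21391 J.

W ≈ 21400 J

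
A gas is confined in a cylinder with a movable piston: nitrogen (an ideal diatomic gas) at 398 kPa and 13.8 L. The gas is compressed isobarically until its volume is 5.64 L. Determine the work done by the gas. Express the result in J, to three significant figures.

Isobaric: W = P ΔV.
W = (398 kPa)(5.64 − 13.8 L) = (398)(-8.16) = -3248 J.

W ≈ -3250 J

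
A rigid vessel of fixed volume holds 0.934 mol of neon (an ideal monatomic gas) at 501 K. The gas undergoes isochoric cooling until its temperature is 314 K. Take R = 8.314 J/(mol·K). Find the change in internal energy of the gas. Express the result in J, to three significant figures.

ΔU ≈ -2180 J

Constant volume ⇒ W = 0, so Q = ΔU = nCᵥΔT with Cᵥ = 3R/2 = 12.47 J/(mol·K).
ΔU = (0.934)(12.47)(314 − 501) = -2178 J.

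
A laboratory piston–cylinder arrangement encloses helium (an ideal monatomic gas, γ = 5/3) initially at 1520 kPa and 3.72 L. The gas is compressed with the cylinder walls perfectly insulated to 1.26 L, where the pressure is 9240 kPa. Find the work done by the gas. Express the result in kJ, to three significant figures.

W ≈ -8.98 kJ

Adiabatic: W = (P₁V₁ − P₂V₂)/(γ − 1) with γ = 5/3.
P₁V₁ = 5654 J, P₂V₂ = 11642 J.
W = (5654 − 11642) / 0.6667 = -8982 J.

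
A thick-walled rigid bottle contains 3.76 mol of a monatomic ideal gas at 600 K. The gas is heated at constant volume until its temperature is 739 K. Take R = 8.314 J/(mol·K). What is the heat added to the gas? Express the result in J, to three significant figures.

Constant volume ⇒ W = 0, so Q = ΔU = nCᵥΔT with Cᵥ = 3R/2 = 12.47 J/(mol·K).
ΔU = (3.76)(12.47)(739 − 600) = 6518 J.

Q ≈ 6520 J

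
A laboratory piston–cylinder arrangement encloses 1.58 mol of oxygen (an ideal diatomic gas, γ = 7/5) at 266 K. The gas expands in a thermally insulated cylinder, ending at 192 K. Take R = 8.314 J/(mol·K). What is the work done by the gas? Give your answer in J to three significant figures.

Adiabatic ⇒ Q = 0, so W_by = −ΔU = nCᵥ(T₁ − T₂).
Cᵥ = 5R/2 = 20.79 J/(mol·K).
W = (1.58)(20.79)(266 − 192) = 2430 J.

W ≈ 2430 J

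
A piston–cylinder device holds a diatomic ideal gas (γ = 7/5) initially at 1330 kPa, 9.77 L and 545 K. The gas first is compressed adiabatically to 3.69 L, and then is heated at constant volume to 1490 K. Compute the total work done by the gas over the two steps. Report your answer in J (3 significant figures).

Step 1 (adiabatic): W = (P₁V₁ − P₂V₂)/(γ−1) = (12994 − 19182)/0.4 = -15470 J.
Step 2 (isochoric): W = 0 (constant volume).
W_total = -15470 + 0 = -15470 J.

W_total ≈ -15500 J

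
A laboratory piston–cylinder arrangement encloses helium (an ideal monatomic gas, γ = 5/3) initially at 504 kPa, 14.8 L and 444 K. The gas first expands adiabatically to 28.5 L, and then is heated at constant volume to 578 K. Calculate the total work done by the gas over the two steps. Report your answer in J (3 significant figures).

Step 1 (adiabatic): W = (P₁V₁ − P₂V₂)/(γ−1) = (7459 − 4819)/0.667 = 3960 J.
Step 2 (isochoric): W = 0 (constant volume).
W_total = 3960 + 0 = 3960 J.

W_total ≈ 3960 J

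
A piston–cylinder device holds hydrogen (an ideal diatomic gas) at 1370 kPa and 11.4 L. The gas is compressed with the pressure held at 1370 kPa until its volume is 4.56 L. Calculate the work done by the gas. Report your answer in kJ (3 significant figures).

W ≈ -9.37 kJ

Isobaric: W = P ΔV.
W = (1370 kPa)(4.56 − 11.4 L) = (1370)(-6.84) = -9371 J.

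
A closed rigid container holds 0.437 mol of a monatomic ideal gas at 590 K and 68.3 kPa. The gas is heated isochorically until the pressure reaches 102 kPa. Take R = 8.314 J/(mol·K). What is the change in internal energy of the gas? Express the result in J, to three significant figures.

Constant volume ⇒ W = 0, so Q = ΔU = nCᵥΔT with Cᵥ = 3R/2 = 12.47 J/(mol·K).
At constant V, T₂/T₁ = P₂/P₁ ⇒ ΔT = T₁(P₂/P₁ − 1) = 590·(102/68.3 − 1) = 291.1 K.
ΔU = (0.437)(12.47)(291.1) = 1587 J.

ΔU ≈ 1590 J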